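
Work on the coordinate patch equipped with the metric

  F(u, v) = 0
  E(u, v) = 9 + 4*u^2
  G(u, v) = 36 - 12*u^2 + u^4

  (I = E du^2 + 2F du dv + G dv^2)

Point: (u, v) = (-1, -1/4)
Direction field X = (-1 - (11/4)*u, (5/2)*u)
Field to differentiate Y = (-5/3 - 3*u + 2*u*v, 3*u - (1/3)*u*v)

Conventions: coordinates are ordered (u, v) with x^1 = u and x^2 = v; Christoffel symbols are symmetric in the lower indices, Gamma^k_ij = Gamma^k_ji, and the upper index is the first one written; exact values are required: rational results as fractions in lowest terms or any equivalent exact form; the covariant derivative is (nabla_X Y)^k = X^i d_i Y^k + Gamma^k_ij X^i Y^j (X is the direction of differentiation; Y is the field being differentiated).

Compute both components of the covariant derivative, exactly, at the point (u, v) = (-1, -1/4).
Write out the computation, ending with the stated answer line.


E = 13, F = 0, G = 25 at the point
E_u = -8, E_v = 0, F_u = 0, F_v = 0, G_u = 20, G_v = 0
EG - F^2 = 325;  g^inv = (1/325) * [[25, 0], [0, 13]]
first-kind symbols [ij,l] = (1/2)(d_i g_jl + d_j g_il - d_l g_ij): [uu,u] = E_u/2 = -4, [uu,v] = F_u - E_v/2 = 0, [uv,u] = E_v/2 = 0, [uv,v] = G_u/2 = 10, [vv,u] = F_v - G_u/2 = -10, [vv,v] = G_v/2 = 0
Gamma^u_ij = (G*[ij,u] - F*[ij,v])/(EG - F^2), Gamma^v_ij = (E*[ij,v] - F*[ij,u])/(EG - F^2)
Gamma_uuu = -4/13, Gamma_uuv = 0, Gamma_uvv = -10/13, Gamma_vuu = 0, Gamma_vuv = 2/5, Gamma_vvv = 0
X = (7/4, -5/2), Y = (11/6, -37/12) at the point

Answer: (nabla_X Y)^u = -193/24, (nabla_X Y)^v = 137/240


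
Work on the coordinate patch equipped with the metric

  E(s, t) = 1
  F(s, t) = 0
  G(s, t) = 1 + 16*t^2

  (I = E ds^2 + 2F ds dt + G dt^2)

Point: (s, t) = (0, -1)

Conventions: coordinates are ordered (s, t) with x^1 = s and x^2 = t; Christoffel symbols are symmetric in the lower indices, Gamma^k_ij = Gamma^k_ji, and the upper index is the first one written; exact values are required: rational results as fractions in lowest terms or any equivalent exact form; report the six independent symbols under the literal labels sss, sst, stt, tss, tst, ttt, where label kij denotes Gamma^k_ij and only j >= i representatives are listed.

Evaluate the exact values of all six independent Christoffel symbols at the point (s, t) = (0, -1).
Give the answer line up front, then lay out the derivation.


Answer: Gamma_sss = 0, Gamma_sst = 0, Gamma_stt = 0, Gamma_tss = 0, Gamma_tst = 0, Gamma_ttt = -16/17

E = 1, F = 0, G = 17 at the point
E_s = 0, E_t = 0, F_s = 0, F_t = 0, G_s = 0, G_t = -32
EG - F^2 = 17;  g^inv = (1/17) * [[17, 0], [0, 1]]
first-kind symbols [ij,l] = (1/2)(d_i g_jl + d_j g_il - d_l g_ij): [ss,s] = E_s/2 = 0, [ss,t] = F_s - E_t/2 = 0, [st,s] = E_t/2 = 0, [st,t] = G_s/2 = 0, [tt,s] = F_t - G_s/2 = 0, [tt,t] = G_t/2 = -16
Gamma^s_ij = (G*[ij,s] - F*[ij,t])/(EG - F^2), Gamma^t_ij = (E*[ij,t] - F*[ij,s])/(EG - F^2)


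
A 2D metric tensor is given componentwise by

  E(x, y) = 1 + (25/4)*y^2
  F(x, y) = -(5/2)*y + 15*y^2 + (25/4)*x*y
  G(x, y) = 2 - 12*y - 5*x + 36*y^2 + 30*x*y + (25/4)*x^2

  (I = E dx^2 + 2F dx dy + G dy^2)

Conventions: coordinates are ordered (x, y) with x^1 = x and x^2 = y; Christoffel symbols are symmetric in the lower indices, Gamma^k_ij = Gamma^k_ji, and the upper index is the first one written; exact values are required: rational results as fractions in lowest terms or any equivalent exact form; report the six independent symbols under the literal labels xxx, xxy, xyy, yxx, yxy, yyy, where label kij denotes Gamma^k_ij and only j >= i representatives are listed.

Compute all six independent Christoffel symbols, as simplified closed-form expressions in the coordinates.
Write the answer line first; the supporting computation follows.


Answer: Gamma_xxx = 0, Gamma_xxy = 25*y/(25*x^2 + 120*x*y - 20*x + 169*y^2 - 48*y + 8), Gamma_xyy = 60*y/(25*x^2 + 120*x*y - 20*x + 169*y^2 - 48*y + 8), Gamma_yxx = 0, Gamma_yxy = (25*x + 60*y - 10)/(25*x^2 + 120*x*y - 20*x + 169*y^2 - 48*y + 8), Gamma_yyy = (60*x + 144*y - 24)/(25*x^2 + 120*x*y - 20*x + 169*y^2 - 48*y + 8)

E = 1 + (25/4)*y^2; F = -(5/2)*y + 15*y^2 + (25/4)*x*y; G = 2 - 12*y - 5*x + 36*y^2 + 30*x*y + (25/4)*x^2
Gamma^k_ij = (1/2) g^{kl} (d_i g_jl + d_j g_il - d_l g_ij), with g^inv = (1/(EG-F^2)) [[G, -F], [-F, E]]
first partials: E_x = 0, E_y = (25/2)*y, F_x = (25/4)*y, F_y = -5/2 + 30*y + (25/4)*x, G_x = -5 + 30*y + (25/2)*x, G_y = -12 + 72*y + 30*x
D = EG - F^2 = 2 - 12*y - 5*x + (169/4)*y^2 + 30*x*y + (25/4)*x^2
expanded: Gamma^x_xx = (G E_x - 2F F_x + F E_y)/(2D), Gamma^x_xy = (G E_y - F G_x)/(2D), Gamma^x_yy = (2G F_y - G G_x - F G_y)/(2D), Gamma^y_xx = (2E F_x - E E_y - F E_x)/(2D), Gamma^y_xy = (E G_x - F E_y)/(2D), Gamma^y_yy = (E G_y - 2F F_y + F G_x)/(2D); substitute and cancel common factors


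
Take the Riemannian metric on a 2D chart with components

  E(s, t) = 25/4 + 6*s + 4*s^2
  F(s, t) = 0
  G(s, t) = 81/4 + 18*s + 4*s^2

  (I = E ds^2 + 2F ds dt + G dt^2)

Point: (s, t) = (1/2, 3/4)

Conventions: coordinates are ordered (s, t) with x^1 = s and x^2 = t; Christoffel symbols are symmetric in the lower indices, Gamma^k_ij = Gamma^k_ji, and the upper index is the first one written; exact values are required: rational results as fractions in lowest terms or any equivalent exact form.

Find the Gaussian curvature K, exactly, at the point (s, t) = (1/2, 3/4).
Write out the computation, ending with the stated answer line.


E = 41/4, F = 0, G = 121/4, EG - F^2 = 4961/16 at the point
E_s = 10, E_t = 0, F_s = 0, F_t = 0, G_s = 22, G_t = 0
E_tt = 0, F_st = 0, G_ss = 8
Brioschi: K = (det M1 - det M2) / (EG - F^2)^2 with the standard first/second-derivative matrices M1, M2.
M1 = [[-E_tt/2 + F_st - G_ss/2, E_s/2, F_s - E_t/2], [F_t - G_s/2, E, F], [G_t/2, F, G]] = [[-4, 5, 0], [-11, 41/4, 0], [0, 0, 121/4]]; det M1 = 847/2
M2 = [[0, E_t/2, G_s/2], [E_t/2, E, F], [G_s/2, F, G]] = [[0, 0, 11], [0, 41/4, 0], [11, 0, 121/4]]; det M2 = -4961/4
det M1 - det M2 = 6655/4; K = 6655/4 / (4961/16)^2 = 320/18491

Answer: K = 320/18491


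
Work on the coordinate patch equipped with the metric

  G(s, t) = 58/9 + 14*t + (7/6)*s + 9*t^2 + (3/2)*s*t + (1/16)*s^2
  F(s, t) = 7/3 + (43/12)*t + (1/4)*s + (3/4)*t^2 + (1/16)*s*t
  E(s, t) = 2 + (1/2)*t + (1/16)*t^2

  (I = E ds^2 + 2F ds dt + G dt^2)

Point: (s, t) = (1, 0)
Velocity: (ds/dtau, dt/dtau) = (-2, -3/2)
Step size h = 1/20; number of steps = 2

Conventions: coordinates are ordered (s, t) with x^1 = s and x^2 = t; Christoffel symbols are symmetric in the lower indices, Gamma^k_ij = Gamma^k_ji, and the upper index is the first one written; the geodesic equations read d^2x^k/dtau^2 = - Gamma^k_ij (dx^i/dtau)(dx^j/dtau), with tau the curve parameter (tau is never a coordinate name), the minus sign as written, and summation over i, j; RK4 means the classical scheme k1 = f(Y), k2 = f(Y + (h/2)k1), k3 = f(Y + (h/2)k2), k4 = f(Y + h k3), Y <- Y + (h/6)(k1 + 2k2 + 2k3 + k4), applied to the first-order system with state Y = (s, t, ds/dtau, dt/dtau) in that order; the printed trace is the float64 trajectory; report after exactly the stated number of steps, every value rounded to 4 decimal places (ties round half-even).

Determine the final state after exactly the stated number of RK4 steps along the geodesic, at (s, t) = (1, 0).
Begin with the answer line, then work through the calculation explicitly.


Answer: s = 0.7941, t = -0.1643, ds/dtau = -2.1332, dt/dtau = -1.8115

f(Y) = (ds/dtau, dt/dtau, -Gamma^s_ij Y'^i Y'^j, -Gamma^t_ij Y'^i Y'^j) with the Gammas evaluated at the stage position; h = 0.050000; intermediate values shown to 6 dp
step 0: s = 1.0000, t = 0.0000, ds/dtau = -2.0000, dt/dtau = -1.5000
step 1:
  k1: at (s, t) = (1.000000, 0.000000), (ds/dtau, dt/dtau) = (-2.000000, -1.500000); Gamma_sss = 0.000000, Gamma_sst = 0.028823, Gamma_stt = 0.345877, Gamma_tss = 0.000000, Gamma_tst = 0.074460, Gamma_ttt = 0.893515; k1 = (-2.000000, -1.500000, -0.951161, -2.457166)
  k2: at (s, t) = (0.950000, -0.037500), (ds/dtau, dt/dtau) = (-2.023779, -1.561429); Gamma_sss = 0.000000, Gamma_sst = 0.030862, Gamma_stt = 0.370339, Gamma_tss = 0.000000, Gamma_tst = 0.076586, Gamma_ttt = 0.919033; k2 = (-2.023779, -1.561429, -1.097954, -2.724680)
  k3: at (s, t) = (0.949406, -0.039036), (ds/dtau, dt/dtau) = (-2.027449, -1.568117); Gamma_sss = 0.000000, Gamma_sst = 0.030943, Gamma_stt = 0.371312, Gamma_tss = 0.000000, Gamma_tst = 0.076668, Gamma_ttt = 0.920020; k3 = (-2.027449, -1.568117, -1.109802, -2.749821)
  k4: at (s, t) = (0.898628, -0.078406), (ds/dtau, dt/dtau) = (-2.055490, -1.637491); Gamma_sss = 0.000000, Gamma_sst = 0.033318, Gamma_stt = 0.399812, Gamma_tss = 0.000000, Gamma_tst = 0.078937, Gamma_ttt = 0.947239; k4 = (-2.055490, -1.637491, -1.296330, -3.071281)
  Y <- Y + (h/6)(k1 + 2k2 + 2k3 + k4): s = 0.8987, t = -0.0783, ds/dtau = -2.0555, dt/dtau = -1.6373
step 2:
  k1: at (s, t) = (0.898684, -0.078305), (ds/dtau, dt/dtau) = (-2.055525, -1.637312); Gamma_sss = 0.000000, Gamma_sst = 0.033312, Gamma_stt = 0.399739, Gamma_tss = 0.000000, Gamma_tst = 0.078931, Gamma_ttt = 0.947172; k1 = (-2.055525, -1.637312, -1.295840, -3.070460)
  k2: at (s, t) = (0.847296, -0.119238), (ds/dtau, dt/dtau) = (-2.087921, -1.714074); Gamma_sss = 0.000000, Gamma_sst = 0.036060, Gamma_stt = 0.432723, Gamma_tss = 0.000000, Gamma_tst = 0.081303, Gamma_ttt = 0.975640; k2 = (-2.087921, -1.714074, -1.529468, -3.448423)
  k3: at (s, t) = (0.846486, -0.121157), (ds/dtau, dt/dtau) = (-2.093762, -1.723523); Gamma_sss = 0.000000, Gamma_sst = 0.036187, Gamma_stt = 0.434250, Gamma_tss = 0.000000, Gamma_tst = 0.081408, Gamma_ttt = 0.976899; k3 = (-2.093762, -1.723523, -1.551128, -3.489454)
  k4: at (s, t) = (0.793996, -0.164481), (ds/dtau, dt/dtau) = (-2.133081, -1.811785); Gamma_sss = 0.000000, Gamma_sst = 0.039463, Gamma_stt = 0.473561, Gamma_tss = 0.000000, Gamma_tst = 0.083891, Gamma_ttt = 1.006698; k4 = (-2.133081, -1.811785, -1.859523, -3.952979)
  Y <- Y + (h/6)(k1 + 2k2 + 2k3 + k4): s = 0.7941, t = -0.1643, ds/dtau = -2.1332, dt/dtau = -1.8115


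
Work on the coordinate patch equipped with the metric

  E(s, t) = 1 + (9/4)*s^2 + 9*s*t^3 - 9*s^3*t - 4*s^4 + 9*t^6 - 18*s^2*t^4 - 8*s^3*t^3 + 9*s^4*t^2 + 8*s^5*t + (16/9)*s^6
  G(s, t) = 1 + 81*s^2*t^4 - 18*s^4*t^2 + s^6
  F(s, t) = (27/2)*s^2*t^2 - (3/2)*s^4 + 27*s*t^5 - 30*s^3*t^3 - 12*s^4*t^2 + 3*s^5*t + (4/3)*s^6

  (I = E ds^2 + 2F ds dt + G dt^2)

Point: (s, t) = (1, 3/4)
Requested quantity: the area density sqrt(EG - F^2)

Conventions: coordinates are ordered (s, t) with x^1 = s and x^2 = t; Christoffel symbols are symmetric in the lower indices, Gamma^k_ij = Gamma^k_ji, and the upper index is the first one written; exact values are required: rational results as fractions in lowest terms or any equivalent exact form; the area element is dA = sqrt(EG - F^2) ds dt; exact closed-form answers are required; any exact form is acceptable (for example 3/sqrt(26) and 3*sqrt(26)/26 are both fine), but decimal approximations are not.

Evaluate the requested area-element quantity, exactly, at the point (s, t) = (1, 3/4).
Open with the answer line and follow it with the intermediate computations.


Answer: sqrt(EG - F^2) = sqrt(669913)/192

E = 61513/36864, F = -10205/3072, G = 4481/256; EG - F^2 = 669913/36864


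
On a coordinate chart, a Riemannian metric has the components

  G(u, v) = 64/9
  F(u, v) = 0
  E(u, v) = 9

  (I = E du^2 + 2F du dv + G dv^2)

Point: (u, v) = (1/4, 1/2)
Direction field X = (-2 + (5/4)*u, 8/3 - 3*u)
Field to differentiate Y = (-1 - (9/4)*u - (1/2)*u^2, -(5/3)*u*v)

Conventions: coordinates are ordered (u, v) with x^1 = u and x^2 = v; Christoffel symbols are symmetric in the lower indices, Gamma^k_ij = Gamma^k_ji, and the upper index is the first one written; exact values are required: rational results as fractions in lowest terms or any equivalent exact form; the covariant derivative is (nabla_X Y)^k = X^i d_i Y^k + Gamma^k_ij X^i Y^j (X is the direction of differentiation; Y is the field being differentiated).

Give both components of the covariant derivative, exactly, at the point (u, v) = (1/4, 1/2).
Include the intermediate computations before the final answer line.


E = 9, F = 0, G = 64/9 at the point
E_u = 0, E_v = 0, F_u = 0, F_v = 0, G_u = 0, G_v = 0
EG - F^2 = 64;  g^inv = (1/64) * [[64/9, 0], [0, 9]]
first-kind symbols [ij,l] = (1/2)(d_i g_jl + d_j g_il - d_l g_ij): [uu,u] = E_u/2 = 0, [uu,v] = F_u - E_v/2 = 0, [uv,u] = E_v/2 = 0, [uv,v] = G_u/2 = 0, [vv,u] = F_v - G_u/2 = 0, [vv,v] = G_v/2 = 0
Gamma^u_ij = (G*[ij,u] - F*[ij,v])/(EG - F^2), Gamma^v_ij = (E*[ij,v] - F*[ij,u])/(EG - F^2)
Gamma_uuu = 0, Gamma_uuv = 0, Gamma_uvv = 0, Gamma_vuu = 0, Gamma_vuv = 0, Gamma_vvv = 0
X = (-27/16, 23/12), Y = (-51/32, -5/24) at the point

Answer: (nabla_X Y)^u = 135/32, (nabla_X Y)^v = 175/288


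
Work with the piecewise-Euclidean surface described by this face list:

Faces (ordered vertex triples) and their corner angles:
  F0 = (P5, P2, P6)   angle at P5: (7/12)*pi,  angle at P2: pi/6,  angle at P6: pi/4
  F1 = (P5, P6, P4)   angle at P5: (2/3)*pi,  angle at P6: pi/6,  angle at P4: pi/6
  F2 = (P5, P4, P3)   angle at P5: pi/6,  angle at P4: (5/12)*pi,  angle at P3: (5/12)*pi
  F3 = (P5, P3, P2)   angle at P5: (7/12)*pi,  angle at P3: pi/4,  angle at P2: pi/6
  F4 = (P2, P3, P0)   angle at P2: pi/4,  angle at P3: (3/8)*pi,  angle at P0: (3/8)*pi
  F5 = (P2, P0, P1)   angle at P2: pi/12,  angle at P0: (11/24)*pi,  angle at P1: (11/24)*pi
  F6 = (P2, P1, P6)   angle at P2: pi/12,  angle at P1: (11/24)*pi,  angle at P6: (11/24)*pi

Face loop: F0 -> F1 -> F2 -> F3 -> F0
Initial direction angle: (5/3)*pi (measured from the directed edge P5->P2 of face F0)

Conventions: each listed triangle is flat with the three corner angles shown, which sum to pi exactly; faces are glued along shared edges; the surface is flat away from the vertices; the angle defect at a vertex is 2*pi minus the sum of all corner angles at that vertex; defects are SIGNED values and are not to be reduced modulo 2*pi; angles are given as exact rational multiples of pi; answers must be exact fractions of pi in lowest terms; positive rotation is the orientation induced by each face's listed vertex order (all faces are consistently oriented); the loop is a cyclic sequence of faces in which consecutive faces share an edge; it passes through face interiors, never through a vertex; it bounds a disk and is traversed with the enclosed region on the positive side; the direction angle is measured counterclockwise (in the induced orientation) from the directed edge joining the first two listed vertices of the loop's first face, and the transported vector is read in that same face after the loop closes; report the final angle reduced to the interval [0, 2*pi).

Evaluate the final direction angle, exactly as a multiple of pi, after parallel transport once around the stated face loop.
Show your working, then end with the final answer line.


enclosed vertex P5: corner angles sum to 2*pi, defect = 2*pi - 2*pi = 0
by Gauss-Bonnet the loop rotates the vector by the enclosed defect sum (positive orientation, mod 2*pi)
final angle = (5/3)*pi + 0 = (5/3)*pi (mod 2*pi)

Answer: final direction angle = (5/3)*pi


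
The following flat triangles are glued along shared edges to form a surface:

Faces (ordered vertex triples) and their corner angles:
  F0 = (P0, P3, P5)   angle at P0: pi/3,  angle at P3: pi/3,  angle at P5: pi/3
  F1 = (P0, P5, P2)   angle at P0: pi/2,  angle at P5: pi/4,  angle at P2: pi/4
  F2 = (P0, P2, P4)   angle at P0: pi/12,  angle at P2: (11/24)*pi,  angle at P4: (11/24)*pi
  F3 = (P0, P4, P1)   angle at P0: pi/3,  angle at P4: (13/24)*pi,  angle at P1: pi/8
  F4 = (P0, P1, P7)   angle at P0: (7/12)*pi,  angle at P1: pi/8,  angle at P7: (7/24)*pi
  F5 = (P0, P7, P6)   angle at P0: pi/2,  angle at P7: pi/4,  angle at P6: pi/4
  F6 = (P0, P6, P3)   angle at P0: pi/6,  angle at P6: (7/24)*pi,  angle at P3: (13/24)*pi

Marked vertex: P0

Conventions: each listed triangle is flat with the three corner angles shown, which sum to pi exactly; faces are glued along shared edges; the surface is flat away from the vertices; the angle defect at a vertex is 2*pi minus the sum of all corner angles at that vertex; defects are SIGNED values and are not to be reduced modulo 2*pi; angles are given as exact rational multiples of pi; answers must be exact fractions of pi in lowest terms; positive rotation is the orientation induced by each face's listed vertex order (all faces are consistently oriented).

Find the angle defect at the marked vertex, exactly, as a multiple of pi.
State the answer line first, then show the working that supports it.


Answer: defect(P0) = -pi/2

Sum of corner angles at P0: (5/2)*pi
defect = 2*pi - (5/2)*pi


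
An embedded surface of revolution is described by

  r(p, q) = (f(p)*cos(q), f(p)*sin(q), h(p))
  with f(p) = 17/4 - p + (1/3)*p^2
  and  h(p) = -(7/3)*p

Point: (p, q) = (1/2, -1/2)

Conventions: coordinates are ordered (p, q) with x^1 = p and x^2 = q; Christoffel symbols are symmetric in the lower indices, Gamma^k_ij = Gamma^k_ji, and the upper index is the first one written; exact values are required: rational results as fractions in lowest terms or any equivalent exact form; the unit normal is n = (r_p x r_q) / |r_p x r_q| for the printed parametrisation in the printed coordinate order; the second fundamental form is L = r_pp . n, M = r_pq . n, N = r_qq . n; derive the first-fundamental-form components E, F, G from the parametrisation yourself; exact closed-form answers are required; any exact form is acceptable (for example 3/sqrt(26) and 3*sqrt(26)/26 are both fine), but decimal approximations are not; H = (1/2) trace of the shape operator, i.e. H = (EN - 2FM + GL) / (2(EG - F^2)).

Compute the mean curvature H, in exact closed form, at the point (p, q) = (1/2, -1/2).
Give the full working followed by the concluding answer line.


f = 23/6, f' = -2/3, f'' = 2/3, h' = -7/3, h'' = 0
E = 53/9, F = 0, G = 529/36; answer radicand W^2 = 53/9
unnormalised second-form numerators: l = 14/9, m = 0, n = -161/18; L = l/sqrt(53/9), and similarly M = m/sqrt(W^2), N = n/sqrt(W^2)
H = (E*n - 2*F*m + G*l) / (2*(EG - F^2)*sqrt(W^2)); E*n - 2*F*m + G*l = -805/27, EG - F^2 = 28037/324, so H = (-210/1219)/sqrt(53/9)

Answer: H = -630*sqrt(53)/64607


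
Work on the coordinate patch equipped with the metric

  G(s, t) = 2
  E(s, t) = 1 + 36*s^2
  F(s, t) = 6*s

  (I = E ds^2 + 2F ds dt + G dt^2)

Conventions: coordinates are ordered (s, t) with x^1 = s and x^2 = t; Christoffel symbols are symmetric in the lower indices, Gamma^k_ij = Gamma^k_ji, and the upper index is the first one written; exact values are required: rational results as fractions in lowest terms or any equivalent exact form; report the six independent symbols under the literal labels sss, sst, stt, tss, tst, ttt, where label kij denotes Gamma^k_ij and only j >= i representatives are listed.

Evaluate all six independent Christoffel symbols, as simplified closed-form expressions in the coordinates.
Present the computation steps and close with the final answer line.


E = 1 + 36*s^2; F = 6*s; G = 2
Gamma^k_ij = (1/2) g^{kl} (d_i g_jl + d_j g_il - d_l g_ij), with g^inv = (1/(EG-F^2)) [[G, -F], [-F, E]]
first partials: E_s = 72*s, E_t = 0, F_s = 6, F_t = 0, G_s = 0, G_t = 0
D = EG - F^2 = 2 + 36*s^2
expanded: Gamma^s_ss = (G E_s - 2F F_s + F E_t)/(2D), Gamma^s_st = (G E_t - F G_s)/(2D), Gamma^s_tt = (2G F_t - G G_s - F G_t)/(2D), Gamma^t_ss = (2E F_s - E E_t - F E_s)/(2D), Gamma^t_st = (E G_s - F E_t)/(2D), Gamma^t_tt = (E G_t - 2F F_t + F G_s)/(2D); substitute and cancel common factors

Answer: Gamma_sss = 18*s/(18*s^2 + 1), Gamma_sst = 0, Gamma_stt = 0, Gamma_tss = 3/(18*s^2 + 1), Gamma_tst = 0, Gamma_ttt = 0


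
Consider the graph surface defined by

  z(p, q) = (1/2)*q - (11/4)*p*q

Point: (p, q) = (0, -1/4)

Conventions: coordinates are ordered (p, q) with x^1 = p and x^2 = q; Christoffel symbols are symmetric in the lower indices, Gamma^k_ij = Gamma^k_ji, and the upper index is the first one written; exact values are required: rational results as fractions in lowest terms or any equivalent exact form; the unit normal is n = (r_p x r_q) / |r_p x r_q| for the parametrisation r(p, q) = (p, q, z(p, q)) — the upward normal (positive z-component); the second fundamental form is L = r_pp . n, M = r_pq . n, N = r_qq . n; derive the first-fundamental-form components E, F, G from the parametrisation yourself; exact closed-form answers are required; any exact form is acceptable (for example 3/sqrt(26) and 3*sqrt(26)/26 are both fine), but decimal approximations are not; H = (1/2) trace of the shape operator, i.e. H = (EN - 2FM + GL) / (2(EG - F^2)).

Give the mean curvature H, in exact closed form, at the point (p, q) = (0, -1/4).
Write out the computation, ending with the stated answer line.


z_p = 11/16, z_q = 1/2, z_pp = 0, z_pq = -11/4, z_qq = 0
E = 377/256, F = 11/32, G = 5/4; answer radicand W^2 = 441/256
unnormalised second-form numerators: l = 0, m = -11/4, n = 0; L = l/sqrt(441/256), and similarly M = m/sqrt(W^2), N = n/sqrt(W^2)
H = (E*n - 2*F*m + G*l) / (2*(EG - F^2)*sqrt(W^2)); E*n - 2*F*m + G*l = 121/64, EG - F^2 = 441/256, so H = (242/441)/sqrt(441/256)

Answer: H = 3872/9261


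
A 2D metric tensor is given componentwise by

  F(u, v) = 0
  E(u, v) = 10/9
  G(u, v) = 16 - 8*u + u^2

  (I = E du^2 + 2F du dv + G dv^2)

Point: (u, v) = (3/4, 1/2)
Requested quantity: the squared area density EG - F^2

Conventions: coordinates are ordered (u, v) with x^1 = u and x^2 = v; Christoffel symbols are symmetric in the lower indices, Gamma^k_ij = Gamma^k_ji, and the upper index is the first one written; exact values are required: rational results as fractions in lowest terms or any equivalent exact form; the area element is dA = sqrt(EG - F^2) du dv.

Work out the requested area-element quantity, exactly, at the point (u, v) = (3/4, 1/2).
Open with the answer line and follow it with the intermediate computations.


Answer: EG - F^2 = 845/72

E = 10/9, F = 0, G = 169/16; EG - F^2 = 845/72


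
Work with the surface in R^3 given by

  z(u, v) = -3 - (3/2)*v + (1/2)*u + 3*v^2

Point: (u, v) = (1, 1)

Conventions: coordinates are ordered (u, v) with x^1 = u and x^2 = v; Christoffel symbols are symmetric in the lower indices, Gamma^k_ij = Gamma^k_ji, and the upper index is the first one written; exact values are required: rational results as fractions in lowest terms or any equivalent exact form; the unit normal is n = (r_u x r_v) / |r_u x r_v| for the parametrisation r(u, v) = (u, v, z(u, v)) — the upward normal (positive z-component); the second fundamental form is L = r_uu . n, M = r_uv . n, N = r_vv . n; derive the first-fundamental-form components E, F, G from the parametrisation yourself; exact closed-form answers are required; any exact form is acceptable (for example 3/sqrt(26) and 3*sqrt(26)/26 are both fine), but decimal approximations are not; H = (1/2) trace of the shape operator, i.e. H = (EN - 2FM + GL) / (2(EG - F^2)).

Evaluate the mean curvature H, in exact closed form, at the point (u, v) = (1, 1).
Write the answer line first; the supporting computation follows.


Answer: H = 15*sqrt(86)/3698

z_u = 1/2, z_v = 9/2, z_uu = 0, z_uv = 0, z_vv = 6
E = 5/4, F = 9/4, G = 85/4; answer radicand W^2 = 43/2
unnormalised second-form numerators: l = 0, m = 0, n = 6; L = l/sqrt(43/2), and similarly M = m/sqrt(W^2), N = n/sqrt(W^2)
H = (E*n - 2*F*m + G*l) / (2*(EG - F^2)*sqrt(W^2)); E*n - 2*F*m + G*l = 15/2, EG - F^2 = 43/2, so H = (15/86)/sqrt(43/2)


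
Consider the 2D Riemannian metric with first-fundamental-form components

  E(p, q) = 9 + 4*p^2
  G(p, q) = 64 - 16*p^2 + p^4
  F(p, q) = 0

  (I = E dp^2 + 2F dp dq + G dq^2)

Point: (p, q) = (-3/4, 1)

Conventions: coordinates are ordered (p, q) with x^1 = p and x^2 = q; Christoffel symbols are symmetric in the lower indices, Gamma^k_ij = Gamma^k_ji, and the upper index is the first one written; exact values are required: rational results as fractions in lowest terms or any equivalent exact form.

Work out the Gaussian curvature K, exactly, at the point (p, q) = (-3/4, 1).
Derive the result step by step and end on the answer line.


E = 45/4, F = 0, G = 14161/256, EG - F^2 = 637245/1024 at the point
E_p = -6, E_q = 0, F_p = 0, F_q = 0, G_p = 357/16, G_q = 0
E_qq = 0, F_pq = 0, G_pp = -101/4
Apply the Brioschi formula K = (det M1 - det M2)/(EG - F^2)^2 over the derivative matrices of E, F, G.
M1 = [[-E_qq/2 + F_pq - G_pp/2, E_p/2, F_p - E_q/2], [F_q - G_p/2, E, F], [G_q/2, F, G]] = [[101/8, -3, 0], [-357/32, 45/4, 0], [0, 0, 14161/256]]; det M1 = 24597657/4096
M2 = [[0, E_q/2, G_p/2], [E_q/2, E, F], [G_p/2, F, G]] = [[0, 0, 357/32], [0, 45/4, 0], [357/32, 0, 14161/256]]; det M2 = -5735205/4096
det M1 - det M2 = 15166431/2048; K = 15166431/2048 / (637245/1024)^2 = 512/26775

Answer: K = 512/26775


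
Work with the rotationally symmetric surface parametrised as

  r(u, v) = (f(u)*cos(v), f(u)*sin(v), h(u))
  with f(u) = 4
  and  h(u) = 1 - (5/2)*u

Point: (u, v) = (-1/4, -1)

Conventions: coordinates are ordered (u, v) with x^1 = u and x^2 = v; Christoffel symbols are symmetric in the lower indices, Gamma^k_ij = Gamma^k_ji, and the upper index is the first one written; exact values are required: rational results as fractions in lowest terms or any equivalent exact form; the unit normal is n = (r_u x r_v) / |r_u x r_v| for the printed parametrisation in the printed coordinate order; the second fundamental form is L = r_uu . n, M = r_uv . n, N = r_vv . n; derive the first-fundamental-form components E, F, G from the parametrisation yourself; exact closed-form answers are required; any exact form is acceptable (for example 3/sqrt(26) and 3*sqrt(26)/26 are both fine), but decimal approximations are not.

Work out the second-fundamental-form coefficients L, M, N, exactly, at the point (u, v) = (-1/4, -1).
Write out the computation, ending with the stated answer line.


f = 4, f' = 0, f'' = 0, h' = -5/2, h'' = 0
E = 25/4, F = 0, G = 16; answer radicand W^2 = 25/4
unnormalised second-form numerators: l = 0, m = 0, n = -10; L = l/sqrt(25/4), and similarly M = m/sqrt(W^2), N = n/sqrt(W^2)

Answer: L = 0, M = 0, N = -4


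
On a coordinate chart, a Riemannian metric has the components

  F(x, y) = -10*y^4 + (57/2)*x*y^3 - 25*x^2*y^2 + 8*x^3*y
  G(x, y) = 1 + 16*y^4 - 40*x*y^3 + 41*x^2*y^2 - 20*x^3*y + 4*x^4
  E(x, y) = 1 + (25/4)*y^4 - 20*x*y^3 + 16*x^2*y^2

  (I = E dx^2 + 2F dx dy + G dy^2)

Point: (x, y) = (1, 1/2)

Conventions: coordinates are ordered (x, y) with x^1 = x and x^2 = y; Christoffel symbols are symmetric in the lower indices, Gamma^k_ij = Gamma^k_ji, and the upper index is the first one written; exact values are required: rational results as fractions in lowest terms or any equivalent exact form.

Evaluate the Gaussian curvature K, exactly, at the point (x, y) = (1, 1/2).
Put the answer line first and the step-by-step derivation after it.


Answer: K = -17408/40401

E = 185/64, F = 11/16, G = 5/4, EG - F^2 = 201/64 at the point
E_x = 11/2, E_y = 33/8, F_x = 49/16, F_y = -5/8, G_x = 3/2, G_y = -1
E_yy = -37/4, F_xy = -37/8, G_xx = 17/2
Apply the Brioschi formula K = (det M1 - det M2)/(EG - F^2)^2 over the derivative matrices of E, F, G.
M1 = [[-E_yy/2 + F_xy - G_xx/2, E_x/2, F_x - E_y/2], [F_y - G_x/2, E, F], [G_y/2, F, G]] = [[-17/4, 11/4, 1], [-11/8, 185/64, 11/16], [-1/2, 11/16, 5/4]]; det M1 = -2321/256
M2 = [[0, E_y/2, G_x/2], [E_y/2, E, F], [G_x/2, F, G]] = [[0, 33/16, 3/4], [33/16, 185/64, 11/16], [3/4, 11/16, 5/4]]; det M2 = -1233/256
det M1 - det M2 = -17/4; K = -17/4 / (201/64)^2 = -17408/40401


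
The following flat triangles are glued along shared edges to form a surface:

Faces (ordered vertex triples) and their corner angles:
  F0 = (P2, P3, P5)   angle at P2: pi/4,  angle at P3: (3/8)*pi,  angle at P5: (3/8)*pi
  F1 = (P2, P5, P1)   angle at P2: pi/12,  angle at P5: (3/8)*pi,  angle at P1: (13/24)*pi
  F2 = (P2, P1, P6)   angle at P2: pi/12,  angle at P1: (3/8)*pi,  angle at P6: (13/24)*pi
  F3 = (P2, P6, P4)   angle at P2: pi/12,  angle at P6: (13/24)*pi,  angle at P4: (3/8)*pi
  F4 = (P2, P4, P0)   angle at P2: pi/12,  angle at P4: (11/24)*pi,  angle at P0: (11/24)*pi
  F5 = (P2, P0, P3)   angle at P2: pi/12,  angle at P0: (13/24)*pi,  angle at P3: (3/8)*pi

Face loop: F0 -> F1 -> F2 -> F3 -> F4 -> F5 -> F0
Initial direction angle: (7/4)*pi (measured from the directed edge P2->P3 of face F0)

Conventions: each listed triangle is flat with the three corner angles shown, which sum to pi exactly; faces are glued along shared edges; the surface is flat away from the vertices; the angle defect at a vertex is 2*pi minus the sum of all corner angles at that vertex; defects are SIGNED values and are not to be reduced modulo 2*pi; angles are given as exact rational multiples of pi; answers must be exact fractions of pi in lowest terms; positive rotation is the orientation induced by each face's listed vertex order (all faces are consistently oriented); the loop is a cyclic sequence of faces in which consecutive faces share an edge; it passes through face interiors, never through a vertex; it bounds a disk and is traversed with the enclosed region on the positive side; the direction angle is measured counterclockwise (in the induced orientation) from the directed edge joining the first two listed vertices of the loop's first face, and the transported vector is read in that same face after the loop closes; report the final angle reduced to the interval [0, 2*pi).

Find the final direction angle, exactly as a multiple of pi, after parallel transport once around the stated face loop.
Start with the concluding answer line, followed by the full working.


Answer: final direction angle = (13/12)*pi

enclosed vertex P2: corner angles sum to (2/3)*pi, defect = 2*pi - (2/3)*pi = (4/3)*pi
the final direction is the initial angle plus the enclosed defects, taken mod 2*pi in the induced orientation
final angle = (7/4)*pi + (4/3)*pi = (13/12)*pi (mod 2*pi)


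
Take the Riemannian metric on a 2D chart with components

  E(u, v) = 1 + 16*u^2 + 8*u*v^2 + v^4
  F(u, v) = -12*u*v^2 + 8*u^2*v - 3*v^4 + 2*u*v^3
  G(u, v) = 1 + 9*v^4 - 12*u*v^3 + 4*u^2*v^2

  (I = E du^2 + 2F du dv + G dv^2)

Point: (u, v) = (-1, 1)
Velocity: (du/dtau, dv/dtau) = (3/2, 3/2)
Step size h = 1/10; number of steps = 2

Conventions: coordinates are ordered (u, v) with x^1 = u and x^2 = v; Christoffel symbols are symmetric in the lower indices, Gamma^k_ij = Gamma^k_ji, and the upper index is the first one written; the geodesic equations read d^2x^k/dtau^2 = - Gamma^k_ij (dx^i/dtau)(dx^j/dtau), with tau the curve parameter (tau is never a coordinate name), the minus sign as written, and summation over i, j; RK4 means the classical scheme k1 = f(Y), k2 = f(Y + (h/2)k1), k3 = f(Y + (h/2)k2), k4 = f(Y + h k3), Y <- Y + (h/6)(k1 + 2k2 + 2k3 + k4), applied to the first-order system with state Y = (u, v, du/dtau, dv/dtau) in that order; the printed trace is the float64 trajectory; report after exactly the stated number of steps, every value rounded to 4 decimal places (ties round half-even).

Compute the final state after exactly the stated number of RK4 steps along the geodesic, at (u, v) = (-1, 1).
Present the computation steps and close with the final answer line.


f(Y) = (du/dtau, dv/dtau, -Gamma^u_ij Y'^i Y'^j, -Gamma^v_ij Y'^i Y'^j) with the Gammas evaluated at the stage position; h = 0.100000; intermediate values shown to 6 dp
step 0: u = -1.0000, v = 1.0000, du/dtau = 1.5000, dv/dtau = 1.5000
step 1:
  k1: at (u, v) = (-1.000000, 1.000000), (du/dtau, dv/dtau) = (1.500000, 1.500000); Gamma_uuu = -0.342857, Gamma_uuv = -0.171429, Gamma_uvv = 0.685714, Gamma_vuu = -0.571429, Gamma_vuv = -0.285714, Gamma_vvv = 1.142857; k1 = (1.500000, 1.500000, 0.000000, 0.000000)
  k2: at (u, v) = (-0.925000, 1.075000), (du/dtau, dv/dtau) = (1.500000, 1.500000); Gamma_uuu = -0.273312, Gamma_uuv = -0.146905, Gamma_uvv = 0.567122, Gamma_vuu = -0.586033, Gamma_vuv = -0.314993, Gamma_vvv = 1.216018; k2 = (1.500000, 1.500000, 0.000000, 0.000000)
  k3: at (u, v) = (-0.925000, 1.075000), (du/dtau, dv/dtau) = (1.500000, 1.500000); Gamma_uuu = -0.273312, Gamma_uuv = -0.146905, Gamma_uvv = 0.567122, Gamma_vuu = -0.586033, Gamma_vuv = -0.314993, Gamma_vvv = 1.216018; k3 = (1.500000, 1.500000, 0.000000, 0.000000)
  k4: at (u, v) = (-0.850000, 1.150000), (du/dtau, dv/dtau) = (1.500000, 1.500000); Gamma_uuu = -0.205734, Gamma_uuv = -0.118297, Gamma_uvv = 0.442328, Gamma_vuu = -0.586502, Gamma_vuv = -0.337239, Gamma_vvv = 1.260980; k4 = (1.500000, 1.500000, 0.000000, 0.000000)
  Y <- Y + (h/6)(k1 + 2k2 + 2k3 + k4): u = -0.8500, v = 1.1500, du/dtau = 1.5000, dv/dtau = 1.5000
step 2:
  k1: at (u, v) = (-0.850000, 1.150000), (du/dtau, dv/dtau) = (1.500000, 1.500000); Gamma_uuu = -0.205734, Gamma_uuv = -0.118297, Gamma_uvv = 0.442328, Gamma_vuu = -0.586502, Gamma_vuv = -0.337239, Gamma_vvv = 1.260980; k1 = (1.500000, 1.500000, 0.000000, 0.000000)
  k2: at (u, v) = (-0.775000, 1.225000), (du/dtau, dv/dtau) = (1.500000, 1.500000); Gamma_uuu = -0.143680, Gamma_uuv = -0.088004, Gamma_uvv = 0.319688, Gamma_vuu = -0.575001, Gamma_vuv = -0.352188, Gamma_vvv = 1.279377; k2 = (1.500000, 1.500000, 0.000000, 0.000000)
  k3: at (u, v) = (-0.775000, 1.225000), (du/dtau, dv/dtau) = (1.500000, 1.500000); Gamma_uuu = -0.143680, Gamma_uuv = -0.088004, Gamma_uvv = 0.319688, Gamma_vuu = -0.575001, Gamma_vuv = -0.352188, Gamma_vvv = 1.279377; k3 = (1.500000, 1.500000, 0.000000, 0.000000)
  k4: at (u, v) = (-0.700000, 1.300000), (du/dtau, dv/dtau) = (1.500000, 1.500000); Gamma_uuu = -0.089328, Gamma_uuv = -0.058064, Gamma_uvv = 0.205455, Gamma_vuu = -0.554480, Gamma_vuv = -0.360412, Gamma_vvv = 1.275305; k4 = (1.500000, 1.500000, 0.000000, 0.000000)
  Y <- Y + (h/6)(k1 + 2k2 + 2k3 + k4): u = -0.7000, v = 1.3000, du/dtau = 1.5000, dv/dtau = 1.5000

Answer: u = -0.7000, v = 1.3000, du/dtau = 1.5000, dv/dtau = 1.5000


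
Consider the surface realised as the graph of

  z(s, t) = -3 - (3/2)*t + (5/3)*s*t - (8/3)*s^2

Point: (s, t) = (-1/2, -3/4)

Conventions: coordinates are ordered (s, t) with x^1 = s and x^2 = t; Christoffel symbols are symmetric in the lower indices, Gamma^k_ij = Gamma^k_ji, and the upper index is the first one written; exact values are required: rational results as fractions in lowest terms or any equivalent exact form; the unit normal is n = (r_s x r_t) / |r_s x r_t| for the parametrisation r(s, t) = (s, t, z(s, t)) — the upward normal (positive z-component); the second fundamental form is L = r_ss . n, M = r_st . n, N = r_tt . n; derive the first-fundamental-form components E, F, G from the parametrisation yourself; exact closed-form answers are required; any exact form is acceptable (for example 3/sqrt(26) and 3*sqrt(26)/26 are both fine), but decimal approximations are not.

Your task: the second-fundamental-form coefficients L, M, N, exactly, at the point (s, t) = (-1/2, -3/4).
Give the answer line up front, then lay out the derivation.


Answer: L = -64*sqrt(1217)/1217, M = 20*sqrt(1217)/1217, N = 0

z_s = 17/12, z_t = -7/3, z_ss = -16/3, z_st = 5/3, z_tt = 0
E = 433/144, F = -119/36, G = 58/9; answer radicand W^2 = 1217/144
unnormalised second-form numerators: l = -16/3, m = 5/3, n = 0; L = l/sqrt(1217/144), and similarly M = m/sqrt(W^2), N = n/sqrt(W^2)


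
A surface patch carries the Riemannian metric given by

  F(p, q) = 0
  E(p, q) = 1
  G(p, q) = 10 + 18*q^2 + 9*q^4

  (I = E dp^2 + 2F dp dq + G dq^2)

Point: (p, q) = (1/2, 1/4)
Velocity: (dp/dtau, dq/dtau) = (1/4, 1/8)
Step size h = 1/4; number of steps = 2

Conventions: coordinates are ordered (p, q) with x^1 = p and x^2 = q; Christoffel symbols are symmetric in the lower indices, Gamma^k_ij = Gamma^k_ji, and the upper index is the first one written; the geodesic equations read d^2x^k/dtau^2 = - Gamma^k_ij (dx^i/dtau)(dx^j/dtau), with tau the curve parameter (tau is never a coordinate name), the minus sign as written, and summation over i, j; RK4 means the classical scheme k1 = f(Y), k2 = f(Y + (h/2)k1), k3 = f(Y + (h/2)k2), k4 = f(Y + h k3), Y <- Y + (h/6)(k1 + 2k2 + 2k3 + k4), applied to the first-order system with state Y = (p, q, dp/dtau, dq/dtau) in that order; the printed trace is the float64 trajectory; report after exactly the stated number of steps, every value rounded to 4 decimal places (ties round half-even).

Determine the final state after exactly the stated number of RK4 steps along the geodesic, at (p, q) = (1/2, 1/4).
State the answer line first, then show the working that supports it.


Answer: p = 0.6250, q = 0.3116, dp/dtau = 0.2500, dq/dtau = 0.1214

f(Y) = (dp/dtau, dq/dtau, -Gamma^p_ij Y'^i Y'^j, -Gamma^q_ij Y'^i Y'^j) with the Gammas evaluated at the stage position; h = 0.250000; intermediate values shown to 6 dp
step 0: p = 0.5000, q = 0.2500, dp/dtau = 0.2500, dq/dtau = 0.1250
step 1:
  k1: at (p, q) = (0.500000, 0.250000), (dp/dtau, dq/dtau) = (0.250000, 0.125000); Gamma_ppp = 0.000000, Gamma_ppq = 0.000000, Gamma_pqq = 0.000000, Gamma_qpp = 0.000000, Gamma_qpq = 0.000000, Gamma_qqq = 0.428421; k1 = (0.250000, 0.125000, 0.000000, -0.006694)
  k2: at (p, q) = (0.531250, 0.265625), (dp/dtau, dq/dtau) = (0.250000, 0.124163); Gamma_ppp = 0.000000, Gamma_ppq = 0.000000, Gamma_pqq = 0.000000, Gamma_qpp = 0.000000, Gamma_qpq = 0.000000, Gamma_qqq = 0.452380; k2 = (0.250000, 0.124163, 0.000000, -0.006974)
  k3: at (p, q) = (0.531250, 0.265520), (dp/dtau, dq/dtau) = (0.250000, 0.124128); Gamma_ppp = 0.000000, Gamma_ppq = 0.000000, Gamma_pqq = 0.000000, Gamma_qpp = 0.000000, Gamma_qpq = 0.000000, Gamma_qqq = 0.452221; k3 = (0.250000, 0.124128, 0.000000, -0.006968)
  k4: at (p, q) = (0.562500, 0.281032), (dp/dtau, dq/dtau) = (0.250000, 0.123258); Gamma_ppp = 0.000000, Gamma_ppq = 0.000000, Gamma_pqq = 0.000000, Gamma_qpp = 0.000000, Gamma_qpq = 0.000000, Gamma_qqq = 0.475537; k4 = (0.250000, 0.123258, 0.000000, -0.007225)
  Y <- Y + (h/6)(k1 + 2k2 + 2k3 + k4): p = 0.5625, q = 0.2810, dp/dtau = 0.2500, dq/dtau = 0.1233
step 2:
  k1: at (p, q) = (0.562500, 0.281035), (dp/dtau, dq/dtau) = (0.250000, 0.123258); Gamma_ppp = 0.000000, Gamma_ppq = 0.000000, Gamma_pqq = 0.000000, Gamma_qpp = 0.000000, Gamma_qpq = 0.000000, Gamma_qqq = 0.475541; k1 = (0.250000, 0.123258, 0.000000, -0.007225)
  k2: at (p, q) = (0.593750, 0.296442), (dp/dtau, dq/dtau) = (0.250000, 0.122355); Gamma_ppp = 0.000000, Gamma_ppq = 0.000000, Gamma_pqq = 0.000000, Gamma_qpp = 0.000000, Gamma_qpq = 0.000000, Gamma_qqq = 0.498217; k2 = (0.250000, 0.122355, 0.000000, -0.007459)
  k3: at (p, q) = (0.593750, 0.296329), (dp/dtau, dq/dtau) = (0.250000, 0.122326); Gamma_ppp = 0.000000, Gamma_ppq = 0.000000, Gamma_pqq = 0.000000, Gamma_qpp = 0.000000, Gamma_qpq = 0.000000, Gamma_qqq = 0.498052; k3 = (0.250000, 0.122326, 0.000000, -0.007453)
  k4: at (p, q) = (0.625000, 0.311617), (dp/dtau, dq/dtau) = (0.250000, 0.121395); Gamma_ppp = 0.000000, Gamma_ppq = 0.000000, Gamma_pqq = 0.000000, Gamma_qpp = 0.000000, Gamma_qpq = 0.000000, Gamma_qqq = 0.520062; k4 = (0.250000, 0.121395, 0.000000, -0.007664)
  Y <- Y + (h/6)(k1 + 2k2 + 2k3 + k4): p = 0.6250, q = 0.3116, dp/dtau = 0.2500, dq/dtau = 0.1214


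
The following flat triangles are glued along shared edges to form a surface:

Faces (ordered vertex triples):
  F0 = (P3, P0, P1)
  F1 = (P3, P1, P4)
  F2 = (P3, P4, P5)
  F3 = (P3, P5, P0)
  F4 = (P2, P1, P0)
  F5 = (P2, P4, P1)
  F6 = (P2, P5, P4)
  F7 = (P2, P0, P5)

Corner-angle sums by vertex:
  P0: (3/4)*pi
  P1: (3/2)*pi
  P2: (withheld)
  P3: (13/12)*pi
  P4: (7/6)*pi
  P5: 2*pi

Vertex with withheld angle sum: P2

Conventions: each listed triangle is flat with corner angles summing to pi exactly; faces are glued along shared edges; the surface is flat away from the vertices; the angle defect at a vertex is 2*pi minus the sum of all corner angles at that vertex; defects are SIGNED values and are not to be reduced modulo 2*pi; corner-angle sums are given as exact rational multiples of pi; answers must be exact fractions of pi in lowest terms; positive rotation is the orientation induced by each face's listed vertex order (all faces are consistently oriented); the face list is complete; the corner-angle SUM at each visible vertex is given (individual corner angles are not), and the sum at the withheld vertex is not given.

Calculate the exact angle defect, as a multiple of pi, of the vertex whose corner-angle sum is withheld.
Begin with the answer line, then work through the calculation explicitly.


Answer: defect(P2) = pi/2

V = 6, E = 12, F = 8; chi = V - E + F = 2
Gauss-Bonnet: total defect = 2*pi*chi = 4*pi; visible defects sum to (7/2)*pi
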